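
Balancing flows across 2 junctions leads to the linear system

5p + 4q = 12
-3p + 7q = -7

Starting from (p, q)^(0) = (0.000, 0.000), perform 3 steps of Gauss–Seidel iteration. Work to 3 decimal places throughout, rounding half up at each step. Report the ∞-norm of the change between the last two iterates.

0.008

Iteration 1:
  p = (12 - (4)·0.000) / (5) = 2.400
  q = (-7 - (-3)·2.400) / (7) = 0.029
Iteration 2:
  p = (12 - (4)·0.029) / (5) = 2.377
  q = (-7 - (-3)·2.377) / (7) = 0.019
Iteration 3:
  p = (12 - (4)·0.019) / (5) = 2.385
  q = (-7 - (-3)·2.385) / (7) = 0.022
Change: (0.008, 0.003) → max |·| = 0.008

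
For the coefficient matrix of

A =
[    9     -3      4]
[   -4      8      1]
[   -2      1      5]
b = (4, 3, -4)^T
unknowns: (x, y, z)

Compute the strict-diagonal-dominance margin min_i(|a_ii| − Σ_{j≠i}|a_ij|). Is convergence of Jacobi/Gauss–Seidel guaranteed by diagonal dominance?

row 1: |9| − (3+4) = 2
row 2: |8| − (4+1) = 3
row 3: |5| − (2+1) = 2
minimum over rows = 2 → strictly diagonally dominant (convergence guaranteed)

2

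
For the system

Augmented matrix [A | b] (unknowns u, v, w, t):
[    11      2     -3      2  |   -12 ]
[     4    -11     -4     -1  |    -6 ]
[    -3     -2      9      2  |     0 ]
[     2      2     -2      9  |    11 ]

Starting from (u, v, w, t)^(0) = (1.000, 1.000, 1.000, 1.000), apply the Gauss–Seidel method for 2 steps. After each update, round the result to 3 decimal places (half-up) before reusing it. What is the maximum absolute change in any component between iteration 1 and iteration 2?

Iteration 1:
  u = (-12 - (2)·1.000 - (-3)·1.000 - (2)·1.000) / (11) = -1.182
  v = (-6 - (4)·-1.182 - (-4)·1.000 - (-1)·1.000) / (-11) = -0.339
  w = (0 - (-3)·-1.182 - (-2)·-0.339 - (2)·1.000) / (9) = -0.692
  t = (11 - (2)·-1.182 - (2)·-0.339 - (-2)·-0.692) / (9) = 1.406
Iteration 2:
  u = (-12 - (2)·-0.339 - (-3)·-0.692 - (2)·1.406) / (11) = -1.474
  v = (-6 - (4)·-1.474 - (-4)·-0.692 - (-1)·1.406) / (-11) = 0.133
  w = (0 - (-3)·-1.474 - (-2)·0.133 - (2)·1.406) / (9) = -0.774
  t = (11 - (2)·-1.474 - (2)·0.133 - (-2)·-0.774) / (9) = 1.348
Change: (-0.292, 0.472, -0.082, -0.058) → max |·| = 0.472

0.472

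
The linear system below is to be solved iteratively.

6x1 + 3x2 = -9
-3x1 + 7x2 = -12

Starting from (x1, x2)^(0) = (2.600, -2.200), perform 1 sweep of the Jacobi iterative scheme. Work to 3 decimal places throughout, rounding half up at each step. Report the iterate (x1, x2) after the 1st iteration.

Iteration 1:
  x1 = (-9 - (3)·-2.200) / (6) = -0.400
  x2 = (-12 - (-3)·2.600) / (7) = -0.600

(-0.400, -0.600)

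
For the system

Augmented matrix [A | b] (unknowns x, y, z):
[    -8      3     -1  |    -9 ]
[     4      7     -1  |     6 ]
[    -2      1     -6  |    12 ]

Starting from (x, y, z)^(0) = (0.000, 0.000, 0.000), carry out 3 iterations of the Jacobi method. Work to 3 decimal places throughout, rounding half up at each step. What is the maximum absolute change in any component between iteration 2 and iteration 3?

Iteration 1:
  x = (-9 - (3)·0.000 - (-1)·0.000) / (-8) = 1.125
  y = (6 - (4)·0.000 - (-1)·0.000) / (7) = 0.857
  z = (12 - (-2)·0.000 - (1)·0.000) / (-6) = -2.000
Iteration 2:
  x = (-9 - (3)·0.857 - (-1)·-2.000) / (-8) = 1.696
  y = (6 - (4)·1.125 - (-1)·-2.000) / (7) = -0.071
  z = (12 - (-2)·1.125 - (1)·0.857) / (-6) = -2.232
Iteration 3:
  x = (-9 - (3)·-0.071 - (-1)·-2.232) / (-8) = 1.377
  y = (6 - (4)·1.696 - (-1)·-2.232) / (7) = -0.431
  z = (12 - (-2)·1.696 - (1)·-0.071) / (-6) = -2.577
Change: (-0.319, -0.360, -0.345) → max |·| = 0.360

0.360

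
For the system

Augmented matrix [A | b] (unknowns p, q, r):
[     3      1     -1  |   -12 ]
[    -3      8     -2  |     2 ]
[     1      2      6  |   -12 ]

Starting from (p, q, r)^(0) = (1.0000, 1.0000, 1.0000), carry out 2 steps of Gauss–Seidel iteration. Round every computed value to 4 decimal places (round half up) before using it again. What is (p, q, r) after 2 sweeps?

(-4.0000, -1.5000, -0.8333)

Iteration 1:
  p = (-12 - (1)·1.0000 - (-1)·1.0000) / (3) = -4.0000
  q = (2 - (-3)·-4.0000 - (-2)·1.0000) / (8) = -1.0000
  r = (-12 - (1)·-4.0000 - (2)·-1.0000) / (6) = -1.0000
Iteration 2:
  p = (-12 - (1)·-1.0000 - (-1)·-1.0000) / (3) = -4.0000
  q = (2 - (-3)·-4.0000 - (-2)·-1.0000) / (8) = -1.5000
  r = (-12 - (1)·-4.0000 - (2)·-1.5000) / (6) = -0.8333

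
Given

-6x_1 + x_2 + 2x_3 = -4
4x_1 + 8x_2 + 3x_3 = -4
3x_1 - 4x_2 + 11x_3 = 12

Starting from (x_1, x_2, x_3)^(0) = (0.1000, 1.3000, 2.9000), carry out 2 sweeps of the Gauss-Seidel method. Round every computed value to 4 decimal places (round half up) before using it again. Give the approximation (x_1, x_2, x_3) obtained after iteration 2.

(0.1388, -0.4467, 0.8906)

Iteration 1:
  x_1 = (-4 - (1)·1.3000 - (2)·2.9000) / (-6) = 1.8500
  x_2 = (-4 - (4)·1.8500 - (3)·2.9000) / (8) = -2.5125
  x_3 = (12 - (3)·1.8500 - (-4)·-2.5125) / (11) = -0.3273
Iteration 2:
  x_1 = (-4 - (1)·-2.5125 - (2)·-0.3273) / (-6) = 0.1388
  x_2 = (-4 - (4)·0.1388 - (3)·-0.3273) / (8) = -0.4467
  x_3 = (12 - (3)·0.1388 - (-4)·-0.4467) / (11) = 0.8906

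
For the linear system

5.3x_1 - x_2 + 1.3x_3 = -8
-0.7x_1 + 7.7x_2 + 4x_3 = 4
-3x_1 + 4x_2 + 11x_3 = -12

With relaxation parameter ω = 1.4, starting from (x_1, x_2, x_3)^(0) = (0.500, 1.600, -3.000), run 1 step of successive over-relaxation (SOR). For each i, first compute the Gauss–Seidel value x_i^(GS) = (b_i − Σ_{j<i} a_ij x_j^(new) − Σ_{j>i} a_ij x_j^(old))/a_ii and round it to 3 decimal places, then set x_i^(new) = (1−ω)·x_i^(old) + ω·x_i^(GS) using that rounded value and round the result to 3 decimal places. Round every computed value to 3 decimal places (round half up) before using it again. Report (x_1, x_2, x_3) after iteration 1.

(-0.861, 2.160, -1.755)

Iteration 1:
  x_1: GS value = (-8 - (-1)·1.600 - (1.3)·-3.000) / (5.3) = -0.472;  x_1 ← (1−ω)·0.500 + ω·-0.472 = -0.861
  x_2: GS value = (4 - (-0.7)·-0.861 - (4)·-3.000) / (7.7) = 2.000;  x_2 ← (1−ω)·1.600 + ω·2.000 = 2.160
  x_3: GS value = (-12 - (-3)·-0.861 - (4)·2.160) / (11) = -2.111;  x_3 ← (1−ω)·-3.000 + ω·-2.111 = -1.755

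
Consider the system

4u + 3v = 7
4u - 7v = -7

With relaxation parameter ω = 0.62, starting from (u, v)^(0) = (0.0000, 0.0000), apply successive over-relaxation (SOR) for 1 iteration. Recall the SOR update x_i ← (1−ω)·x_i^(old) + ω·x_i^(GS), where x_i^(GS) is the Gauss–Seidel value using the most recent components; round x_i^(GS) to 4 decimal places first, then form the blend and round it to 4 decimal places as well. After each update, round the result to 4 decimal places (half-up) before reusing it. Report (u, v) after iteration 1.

(1.0850, 1.0044)

Iteration 1:
  u: GS value = (7 - (3)·0.0000) / (4) = 1.7500;  u ← (1−ω)·0.0000 + ω·1.7500 = 1.0850
  v: GS value = (-7 - (4)·1.0850) / (-7) = 1.6200;  v ← (1−ω)·0.0000 + ω·1.6200 = 1.0044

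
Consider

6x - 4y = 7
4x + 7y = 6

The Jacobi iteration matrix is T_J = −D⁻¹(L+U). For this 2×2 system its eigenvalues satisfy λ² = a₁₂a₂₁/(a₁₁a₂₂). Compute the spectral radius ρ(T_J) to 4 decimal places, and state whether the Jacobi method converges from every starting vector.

0.6172

a₁₂a₂₁/(a₁₁a₂₂) = (-4)·(4) / ((6)·(7)) = -0.380952
ρ = √|-0.380952| = √0.380952 = 0.6172
ρ < 1, so Jacobi converges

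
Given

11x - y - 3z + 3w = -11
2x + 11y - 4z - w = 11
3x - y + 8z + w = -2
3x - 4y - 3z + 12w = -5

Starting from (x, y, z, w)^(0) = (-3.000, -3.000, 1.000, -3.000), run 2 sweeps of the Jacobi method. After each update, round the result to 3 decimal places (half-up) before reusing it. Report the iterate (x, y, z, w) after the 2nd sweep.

(-0.499, 1.313, 0.075, 0.393)

Iteration 1:
  x = (-11 - (-1)·-3.000 - (-3)·1.000 - (3)·-3.000) / (11) = -0.182
  y = (11 - (2)·-3.000 - (-4)·1.000 - (-1)·-3.000) / (11) = 1.636
  z = (-2 - (3)·-3.000 - (-1)·-3.000 - (1)·-3.000) / (8) = 0.875
  w = (-5 - (3)·-3.000 - (-4)·-3.000 - (-3)·1.000) / (12) = -0.417
Iteration 2:
  x = (-11 - (-1)·1.636 - (-3)·0.875 - (3)·-0.417) / (11) = -0.499
  y = (11 - (2)·-0.182 - (-4)·0.875 - (-1)·-0.417) / (11) = 1.313
  z = (-2 - (3)·-0.182 - (-1)·1.636 - (1)·-0.417) / (8) = 0.075
  w = (-5 - (3)·-0.182 - (-4)·1.636 - (-3)·0.875) / (12) = 0.393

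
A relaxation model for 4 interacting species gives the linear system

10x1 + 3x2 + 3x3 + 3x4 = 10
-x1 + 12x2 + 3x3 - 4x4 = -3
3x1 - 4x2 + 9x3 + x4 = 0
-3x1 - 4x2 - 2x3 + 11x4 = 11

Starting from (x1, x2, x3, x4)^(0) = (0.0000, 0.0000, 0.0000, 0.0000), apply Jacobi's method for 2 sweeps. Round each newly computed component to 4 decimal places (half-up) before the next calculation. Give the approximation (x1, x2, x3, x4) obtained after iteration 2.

(0.7750, 0.1667, -0.5556, 1.1818)

Iteration 1:
  x1 = (10 - (3)·0.0000 - (3)·0.0000 - (3)·0.0000) / (10) = 1.0000
  x2 = (-3 - (-1)·0.0000 - (3)·0.0000 - (-4)·0.0000) / (12) = -0.2500
  x3 = (0 - (3)·0.0000 - (-4)·0.0000 - (1)·0.0000) / (9) = 0.0000
  x4 = (11 - (-3)·0.0000 - (-4)·0.0000 - (-2)·0.0000) / (11) = 1.0000
Iteration 2:
  x1 = (10 - (3)·-0.2500 - (3)·0.0000 - (3)·1.0000) / (10) = 0.7750
  x2 = (-3 - (-1)·1.0000 - (3)·0.0000 - (-4)·1.0000) / (12) = 0.1667
  x3 = (0 - (3)·1.0000 - (-4)·-0.2500 - (1)·1.0000) / (9) = -0.5556
  x4 = (11 - (-3)·1.0000 - (-4)·-0.2500 - (-2)·0.0000) / (11) = 1.1818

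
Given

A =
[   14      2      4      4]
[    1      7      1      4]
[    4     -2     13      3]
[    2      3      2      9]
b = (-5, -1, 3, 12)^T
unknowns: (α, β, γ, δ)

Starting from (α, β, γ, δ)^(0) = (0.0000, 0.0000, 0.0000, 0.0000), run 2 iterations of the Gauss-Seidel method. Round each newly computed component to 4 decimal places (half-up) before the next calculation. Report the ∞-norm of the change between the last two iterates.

Iteration 1:
  α = (-5 - (2)·0.0000 - (4)·0.0000 - (4)·0.0000) / (14) = -0.3571
  β = (-1 - (1)·-0.3571 - (1)·0.0000 - (4)·0.0000) / (7) = -0.0918
  γ = (3 - (4)·-0.3571 - (-2)·-0.0918 - (3)·0.0000) / (13) = 0.3265
  δ = (12 - (2)·-0.3571 - (3)·-0.0918 - (2)·0.3265) / (9) = 1.3707
Iteration 2:
  α = (-5 - (2)·-0.0918 - (4)·0.3265 - (4)·1.3707) / (14) = -0.8289
  β = (-1 - (1)·-0.8289 - (1)·0.3265 - (4)·1.3707) / (7) = -0.8543
  γ = (3 - (4)·-0.8289 - (-2)·-0.8543 - (3)·1.3707) / (13) = 0.0381
  δ = (12 - (2)·-0.8289 - (3)·-0.8543 - (2)·0.0381) / (9) = 1.7938
Change: (-0.4718, -0.7625, -0.2884, 0.4231) → max |·| = 0.7625

0.7625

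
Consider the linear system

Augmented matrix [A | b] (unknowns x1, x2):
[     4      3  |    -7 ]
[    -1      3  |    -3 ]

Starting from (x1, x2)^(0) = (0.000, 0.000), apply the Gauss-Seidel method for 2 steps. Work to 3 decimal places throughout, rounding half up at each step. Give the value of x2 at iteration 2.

Iteration 1:
  x1 = (-7 - (3)·0.000) / (4) = -1.750
  x2 = (-3 - (-1)·-1.750) / (3) = -1.583
Iteration 2:
  x1 = (-7 - (3)·-1.583) / (4) = -0.563
  x2 = (-3 - (-1)·-0.563) / (3) = -1.188

-1.188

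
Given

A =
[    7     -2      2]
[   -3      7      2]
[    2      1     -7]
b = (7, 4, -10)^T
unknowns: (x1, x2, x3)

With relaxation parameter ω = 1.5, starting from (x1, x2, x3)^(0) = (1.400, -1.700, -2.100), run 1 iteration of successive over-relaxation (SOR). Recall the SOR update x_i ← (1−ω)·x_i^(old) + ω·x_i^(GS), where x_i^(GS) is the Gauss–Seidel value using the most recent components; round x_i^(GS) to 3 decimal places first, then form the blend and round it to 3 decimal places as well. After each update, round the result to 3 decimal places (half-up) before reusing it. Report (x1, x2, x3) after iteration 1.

Iteration 1:
  x1: GS value = (7 - (-2)·-1.700 - (2)·-2.100) / (7) = 1.114;  x1 ← (1−ω)·1.400 + ω·1.114 = 0.971
  x2: GS value = (4 - (-3)·0.971 - (2)·-2.100) / (7) = 1.588;  x2 ← (1−ω)·-1.700 + ω·1.588 = 3.232
  x3: GS value = (-10 - (2)·0.971 - (1)·3.232) / (-7) = 2.168;  x3 ← (1−ω)·-2.100 + ω·2.168 = 4.302

(0.971, 3.232, 4.302)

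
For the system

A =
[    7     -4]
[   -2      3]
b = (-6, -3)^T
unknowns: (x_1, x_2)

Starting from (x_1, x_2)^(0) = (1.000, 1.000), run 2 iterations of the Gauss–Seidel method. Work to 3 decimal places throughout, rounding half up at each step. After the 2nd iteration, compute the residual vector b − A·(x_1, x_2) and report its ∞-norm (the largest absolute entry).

3.334

Iteration 1:
  x_1 = (-6 - (-4)·1.000) / (7) = -0.286
  x_2 = (-3 - (-2)·-0.286) / (3) = -1.191
Iteration 2:
  x_1 = (-6 - (-4)·-1.191) / (7) = -1.538
  x_2 = (-3 - (-2)·-1.538) / (3) = -2.025
Residual b − A·x = (-3.334, -0.001); ∞-norm = 3.334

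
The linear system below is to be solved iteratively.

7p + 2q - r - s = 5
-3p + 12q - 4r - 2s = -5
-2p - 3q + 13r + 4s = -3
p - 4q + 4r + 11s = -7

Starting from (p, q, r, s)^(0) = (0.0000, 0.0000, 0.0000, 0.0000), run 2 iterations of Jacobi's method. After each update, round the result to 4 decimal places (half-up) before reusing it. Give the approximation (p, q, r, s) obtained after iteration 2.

Iteration 1:
  p = (5 - (2)·0.0000 - (-1)·0.0000 - (-1)·0.0000) / (7) = 0.7143
  q = (-5 - (-3)·0.0000 - (-4)·0.0000 - (-2)·0.0000) / (12) = -0.4167
  r = (-3 - (-2)·0.0000 - (-3)·0.0000 - (4)·0.0000) / (13) = -0.2308
  s = (-7 - (1)·0.0000 - (-4)·0.0000 - (4)·0.0000) / (11) = -0.6364
Iteration 2:
  p = (5 - (2)·-0.4167 - (-1)·-0.2308 - (-1)·-0.6364) / (7) = 0.7095
  q = (-5 - (-3)·0.7143 - (-4)·-0.2308 - (-2)·-0.6364) / (12) = -0.4211
  r = (-3 - (-2)·0.7143 - (-3)·-0.4167 - (4)·-0.6364) / (13) = -0.0212
  s = (-7 - (1)·0.7143 - (-4)·-0.4167 - (4)·-0.2308) / (11) = -0.7689

(0.7095, -0.4211, -0.0212, -0.7689)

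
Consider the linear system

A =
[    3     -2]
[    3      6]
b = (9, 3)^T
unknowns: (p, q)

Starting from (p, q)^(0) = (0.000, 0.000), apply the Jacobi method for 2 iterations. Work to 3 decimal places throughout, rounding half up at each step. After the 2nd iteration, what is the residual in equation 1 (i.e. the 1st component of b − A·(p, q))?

Iteration 1:
  p = (9 - (-2)·0.000) / (3) = 3.000
  q = (3 - (3)·0.000) / (6) = 0.500
Iteration 2:
  p = (9 - (-2)·0.500) / (3) = 3.333
  q = (3 - (3)·3.000) / (6) = -1.000
Residual b − A·x = (-2.999, -0.999)

-2.999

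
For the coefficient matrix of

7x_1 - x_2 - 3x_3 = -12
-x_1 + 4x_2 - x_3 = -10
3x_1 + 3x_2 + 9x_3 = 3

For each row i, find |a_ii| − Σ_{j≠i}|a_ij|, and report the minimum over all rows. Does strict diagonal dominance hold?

2

row 1: |7| − (1+3) = 3
row 2: |4| − (1+1) = 2
row 3: |9| − (3+3) = 3
minimum over rows = 2 → strictly diagonally dominant (convergence guaranteed)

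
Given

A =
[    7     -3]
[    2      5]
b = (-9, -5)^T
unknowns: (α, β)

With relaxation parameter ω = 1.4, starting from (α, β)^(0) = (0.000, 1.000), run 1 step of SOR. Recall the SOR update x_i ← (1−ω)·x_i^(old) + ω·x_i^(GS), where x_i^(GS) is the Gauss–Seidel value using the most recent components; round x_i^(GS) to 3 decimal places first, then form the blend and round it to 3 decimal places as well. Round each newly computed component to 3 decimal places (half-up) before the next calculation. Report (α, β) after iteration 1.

(-1.200, -1.128)

Iteration 1:
  α: GS value = (-9 - (-3)·1.000) / (7) = -0.857;  α ← (1−ω)·0.000 + ω·-0.857 = -1.200
  β: GS value = (-5 - (2)·-1.200) / (5) = -0.520;  β ← (1−ω)·1.000 + ω·-0.520 = -1.128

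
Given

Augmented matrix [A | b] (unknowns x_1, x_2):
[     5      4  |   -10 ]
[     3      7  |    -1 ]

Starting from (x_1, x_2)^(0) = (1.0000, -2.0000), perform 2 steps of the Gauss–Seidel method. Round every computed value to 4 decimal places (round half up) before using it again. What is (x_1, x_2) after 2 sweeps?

(-2.0229, 0.7241)

Iteration 1:
  x_1 = (-10 - (4)·-2.0000) / (5) = -0.4000
  x_2 = (-1 - (3)·-0.4000) / (7) = 0.0286
Iteration 2:
  x_1 = (-10 - (4)·0.0286) / (5) = -2.0229
  x_2 = (-1 - (3)·-2.0229) / (7) = 0.7241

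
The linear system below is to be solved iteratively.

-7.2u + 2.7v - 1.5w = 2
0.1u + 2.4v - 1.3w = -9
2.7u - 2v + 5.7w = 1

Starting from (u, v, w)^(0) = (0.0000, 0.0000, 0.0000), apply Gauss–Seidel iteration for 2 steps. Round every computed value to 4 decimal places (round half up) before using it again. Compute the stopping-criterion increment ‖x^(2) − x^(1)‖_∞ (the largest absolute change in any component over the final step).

Iteration 1:
  u = (2 - (2.7)·0.0000 - (-1.5)·0.0000) / (-7.2) = -0.2778
  v = (-9 - (0.1)·-0.2778 - (-1.3)·0.0000) / (2.4) = -3.7384
  w = (1 - (2.7)·-0.2778 - (-2)·-3.7384) / (5.7) = -1.0047
Iteration 2:
  u = (2 - (2.7)·-3.7384 - (-1.5)·-1.0047) / (-7.2) = -1.4704
  v = (-9 - (0.1)·-1.4704 - (-1.3)·-1.0047) / (2.4) = -4.2329
  w = (1 - (2.7)·-1.4704 - (-2)·-4.2329) / (5.7) = -0.6133
Change: (-1.1926, -0.4945, 0.3914) → max |·| = 1.1926

1.1926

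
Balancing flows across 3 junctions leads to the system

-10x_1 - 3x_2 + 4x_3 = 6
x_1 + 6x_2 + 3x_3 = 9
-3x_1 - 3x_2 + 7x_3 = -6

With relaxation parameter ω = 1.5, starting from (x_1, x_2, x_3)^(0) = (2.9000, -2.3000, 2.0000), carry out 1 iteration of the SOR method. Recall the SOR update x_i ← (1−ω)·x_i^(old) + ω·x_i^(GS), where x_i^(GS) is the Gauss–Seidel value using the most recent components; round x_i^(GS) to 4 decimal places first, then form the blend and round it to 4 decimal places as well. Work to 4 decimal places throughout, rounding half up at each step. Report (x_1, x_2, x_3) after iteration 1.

Iteration 1:
  x_1: GS value = (6 - (-3)·-2.3000 - (4)·2.0000) / (-10) = 0.8900;  x_1 ← (1−ω)·2.9000 + ω·0.8900 = -0.1150
  x_2: GS value = (9 - (1)·-0.1150 - (3)·2.0000) / (6) = 0.5192;  x_2 ← (1−ω)·-2.3000 + ω·0.5192 = 1.9288
  x_3: GS value = (-6 - (-3)·-0.1150 - (-3)·1.9288) / (7) = -0.0798;  x_3 ← (1−ω)·2.0000 + ω·-0.0798 = -1.1197

(-0.1150, 1.9288, -1.1197)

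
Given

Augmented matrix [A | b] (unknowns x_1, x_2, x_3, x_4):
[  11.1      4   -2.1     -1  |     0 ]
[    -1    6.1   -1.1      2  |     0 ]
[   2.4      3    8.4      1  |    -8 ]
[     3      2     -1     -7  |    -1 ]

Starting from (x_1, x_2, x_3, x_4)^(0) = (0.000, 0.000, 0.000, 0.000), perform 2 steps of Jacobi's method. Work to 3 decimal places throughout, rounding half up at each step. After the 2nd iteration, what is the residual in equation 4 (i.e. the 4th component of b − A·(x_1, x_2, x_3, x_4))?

Iteration 1:
  x_1 = (0 - (4)·0.000 - (-2.1)·0.000 - (-1)·0.000) / (11.1) = 0.000
  x_2 = (0 - (-1)·0.000 - (-1.1)·0.000 - (2)·0.000) / (6.1) = 0.000
  x_3 = (-8 - (2.4)·0.000 - (3)·0.000 - (1)·0.000) / (8.4) = -0.952
  x_4 = (-1 - (3)·0.000 - (2)·0.000 - (-1)·0.000) / (-7) = 0.143
Iteration 2:
  x_1 = (0 - (4)·0.000 - (-2.1)·-0.952 - (-1)·0.143) / (11.1) = -0.167
  x_2 = (0 - (-1)·0.000 - (-1.1)·-0.952 - (2)·0.143) / (6.1) = -0.219
  x_3 = (-8 - (2.4)·0.000 - (3)·0.000 - (1)·0.143) / (8.4) = -0.969
  x_4 = (-1 - (3)·0.000 - (2)·0.000 - (-1)·-0.952) / (-7) = 0.279
Residual b − A·x = (0.974, -0.455, 0.918, 0.923)

0.923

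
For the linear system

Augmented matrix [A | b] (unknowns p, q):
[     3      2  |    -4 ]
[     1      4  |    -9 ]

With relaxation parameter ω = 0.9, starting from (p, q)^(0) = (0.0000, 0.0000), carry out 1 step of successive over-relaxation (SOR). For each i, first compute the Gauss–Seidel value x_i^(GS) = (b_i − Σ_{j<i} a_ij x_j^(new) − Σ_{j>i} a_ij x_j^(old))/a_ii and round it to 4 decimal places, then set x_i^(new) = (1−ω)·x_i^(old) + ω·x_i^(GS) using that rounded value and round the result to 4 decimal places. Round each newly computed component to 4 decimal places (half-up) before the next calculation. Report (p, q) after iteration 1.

(-1.2000, -1.7550)

Iteration 1:
  p: GS value = (-4 - (2)·0.0000) / (3) = -1.3333;  p ← (1−ω)·0.0000 + ω·-1.3333 = -1.2000
  q: GS value = (-9 - (1)·-1.2000) / (4) = -1.9500;  q ← (1−ω)·0.0000 + ω·-1.9500 = -1.7550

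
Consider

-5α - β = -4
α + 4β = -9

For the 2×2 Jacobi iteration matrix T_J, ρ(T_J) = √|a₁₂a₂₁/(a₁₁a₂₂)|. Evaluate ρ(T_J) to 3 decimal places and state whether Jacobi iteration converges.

a₁₂a₂₁/(a₁₁a₂₂) = (-1)·(1) / ((-5)·(4)) = 0.050000
ρ = √|0.050000| = √0.050000 = 0.224
ρ < 1, so Jacobi converges

0.224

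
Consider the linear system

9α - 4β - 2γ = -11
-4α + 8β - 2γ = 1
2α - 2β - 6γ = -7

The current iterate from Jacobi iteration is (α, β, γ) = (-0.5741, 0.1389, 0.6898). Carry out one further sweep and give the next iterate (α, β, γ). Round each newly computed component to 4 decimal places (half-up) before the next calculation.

One sweep:
  α = (-11 - (-4)·0.1389 - (-2)·0.6898) / (9) = -1.0072
  β = (1 - (-4)·-0.5741 - (-2)·0.6898) / (8) = 0.0104
  γ = (-7 - (2)·-0.5741 - (-2)·0.1389) / (-6) = 0.9290

(-1.0072, 0.0104, 0.9290)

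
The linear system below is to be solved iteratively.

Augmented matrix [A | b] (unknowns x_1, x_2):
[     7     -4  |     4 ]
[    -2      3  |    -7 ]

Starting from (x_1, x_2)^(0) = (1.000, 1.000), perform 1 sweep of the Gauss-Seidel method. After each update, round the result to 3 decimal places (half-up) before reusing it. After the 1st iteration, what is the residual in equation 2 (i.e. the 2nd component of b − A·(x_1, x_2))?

-0.001

Iteration 1:
  x_1 = (4 - (-4)·1.000) / (7) = 1.143
  x_2 = (-7 - (-2)·1.143) / (3) = -1.571
Residual b − A·x = (-10.285, -0.001)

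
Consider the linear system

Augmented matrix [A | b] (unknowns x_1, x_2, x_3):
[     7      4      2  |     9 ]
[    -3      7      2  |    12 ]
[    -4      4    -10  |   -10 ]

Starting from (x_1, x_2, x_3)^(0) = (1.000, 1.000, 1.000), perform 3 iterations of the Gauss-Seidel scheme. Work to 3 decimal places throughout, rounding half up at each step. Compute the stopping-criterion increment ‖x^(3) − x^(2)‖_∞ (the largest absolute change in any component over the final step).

0.179

Iteration 1:
  x_1 = (9 - (4)·1.000 - (2)·1.000) / (7) = 0.429
  x_2 = (12 - (-3)·0.429 - (2)·1.000) / (7) = 1.612
  x_3 = (-10 - (-4)·0.429 - (4)·1.612) / (-10) = 1.473
Iteration 2:
  x_1 = (9 - (4)·1.612 - (2)·1.473) / (7) = -0.056
  x_2 = (12 - (-3)·-0.056 - (2)·1.473) / (7) = 1.269
  x_3 = (-10 - (-4)·-0.056 - (4)·1.269) / (-10) = 1.530
Iteration 3:
  x_1 = (9 - (4)·1.269 - (2)·1.530) / (7) = 0.123
  x_2 = (12 - (-3)·0.123 - (2)·1.530) / (7) = 1.330
  x_3 = (-10 - (-4)·0.123 - (4)·1.330) / (-10) = 1.483
Change: (0.179, 0.061, -0.047) → max |·| = 0.179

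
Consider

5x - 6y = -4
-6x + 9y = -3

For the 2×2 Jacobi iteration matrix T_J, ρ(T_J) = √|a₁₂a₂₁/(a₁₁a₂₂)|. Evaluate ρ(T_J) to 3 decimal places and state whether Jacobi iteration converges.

0.894

a₁₂a₂₁/(a₁₁a₂₂) = (-6)·(-6) / ((5)·(9)) = 0.800000
ρ = √|0.800000| = √0.800000 = 0.894
ρ < 1, so Jacobi converges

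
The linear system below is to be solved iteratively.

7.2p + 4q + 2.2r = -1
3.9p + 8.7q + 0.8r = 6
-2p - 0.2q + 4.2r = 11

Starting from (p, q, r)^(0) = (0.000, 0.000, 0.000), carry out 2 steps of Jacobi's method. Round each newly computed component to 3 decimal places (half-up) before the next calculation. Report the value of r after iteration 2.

2.586

Iteration 1:
  p = (-1 - (4)·0.000 - (2.2)·0.000) / (7.2) = -0.139
  q = (6 - (3.9)·0.000 - (0.8)·0.000) / (8.7) = 0.690
  r = (11 - (-2)·0.000 - (-0.2)·0.000) / (4.2) = 2.619
Iteration 2:
  p = (-1 - (4)·0.690 - (2.2)·2.619) / (7.2) = -1.322
  q = (6 - (3.9)·-0.139 - (0.8)·2.619) / (8.7) = 0.511
  r = (11 - (-2)·-0.139 - (-0.2)·0.690) / (4.2) = 2.586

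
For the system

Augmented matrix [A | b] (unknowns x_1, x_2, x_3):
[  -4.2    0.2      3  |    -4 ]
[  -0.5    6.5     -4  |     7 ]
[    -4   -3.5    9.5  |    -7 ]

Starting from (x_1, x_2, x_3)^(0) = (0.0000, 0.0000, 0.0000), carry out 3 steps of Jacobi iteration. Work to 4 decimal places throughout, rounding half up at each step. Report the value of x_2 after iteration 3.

1.1511

Iteration 1:
  x_1 = (-4 - (0.2)·0.0000 - (3)·0.0000) / (-4.2) = 0.9524
  x_2 = (7 - (-0.5)·0.0000 - (-4)·0.0000) / (6.5) = 1.0769
  x_3 = (-7 - (-4)·0.0000 - (-3.5)·0.0000) / (9.5) = -0.7368
Iteration 2:
  x_1 = (-4 - (0.2)·1.0769 - (3)·-0.7368) / (-4.2) = 0.4774
  x_2 = (7 - (-0.5)·0.9524 - (-4)·-0.7368) / (6.5) = 0.6968
  x_3 = (-7 - (-4)·0.9524 - (-3.5)·1.0769) / (9.5) = 0.0609
Iteration 3:
  x_1 = (-4 - (0.2)·0.6968 - (3)·0.0609) / (-4.2) = 1.0291
  x_2 = (7 - (-0.5)·0.4774 - (-4)·0.0609) / (6.5) = 1.1511
  x_3 = (-7 - (-4)·0.4774 - (-3.5)·0.6968) / (9.5) = -0.2791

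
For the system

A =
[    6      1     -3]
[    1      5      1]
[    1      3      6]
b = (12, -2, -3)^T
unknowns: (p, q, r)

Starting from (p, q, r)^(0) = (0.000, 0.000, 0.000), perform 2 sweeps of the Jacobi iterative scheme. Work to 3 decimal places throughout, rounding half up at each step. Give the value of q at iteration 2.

Iteration 1:
  p = (12 - (1)·0.000 - (-3)·0.000) / (6) = 2.000
  q = (-2 - (1)·0.000 - (1)·0.000) / (5) = -0.400
  r = (-3 - (1)·0.000 - (3)·0.000) / (6) = -0.500
Iteration 2:
  p = (12 - (1)·-0.400 - (-3)·-0.500) / (6) = 1.817
  q = (-2 - (1)·2.000 - (1)·-0.500) / (5) = -0.700
  r = (-3 - (1)·2.000 - (3)·-0.400) / (6) = -0.633

-0.700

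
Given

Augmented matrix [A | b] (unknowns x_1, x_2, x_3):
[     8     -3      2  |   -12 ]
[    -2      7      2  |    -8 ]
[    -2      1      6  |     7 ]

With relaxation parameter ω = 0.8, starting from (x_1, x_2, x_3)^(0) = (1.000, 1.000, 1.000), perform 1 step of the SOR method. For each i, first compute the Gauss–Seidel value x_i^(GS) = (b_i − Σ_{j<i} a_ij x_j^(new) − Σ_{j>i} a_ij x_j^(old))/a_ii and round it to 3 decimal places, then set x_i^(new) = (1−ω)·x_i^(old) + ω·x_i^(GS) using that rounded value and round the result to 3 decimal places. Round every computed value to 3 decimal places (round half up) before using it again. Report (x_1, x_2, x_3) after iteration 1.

Iteration 1:
  x_1: GS value = (-12 - (-3)·1.000 - (2)·1.000) / (8) = -1.375;  x_1 ← (1−ω)·1.000 + ω·-1.375 = -0.900
  x_2: GS value = (-8 - (-2)·-0.900 - (2)·1.000) / (7) = -1.686;  x_2 ← (1−ω)·1.000 + ω·-1.686 = -1.149
  x_3: GS value = (7 - (-2)·-0.900 - (1)·-1.149) / (6) = 1.058;  x_3 ← (1−ω)·1.000 + ω·1.058 = 1.046

(-0.900, -1.149, 1.046)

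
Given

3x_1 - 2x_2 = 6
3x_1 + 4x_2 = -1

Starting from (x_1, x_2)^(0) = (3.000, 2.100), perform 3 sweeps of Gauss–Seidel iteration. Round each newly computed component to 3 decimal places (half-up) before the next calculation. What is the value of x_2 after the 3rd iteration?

-1.575

Iteration 1:
  x_1 = (6 - (-2)·2.100) / (3) = 3.400
  x_2 = (-1 - (3)·3.400) / (4) = -2.800
Iteration 2:
  x_1 = (6 - (-2)·-2.800) / (3) = 0.133
  x_2 = (-1 - (3)·0.133) / (4) = -0.350
Iteration 3:
  x_1 = (6 - (-2)·-0.350) / (3) = 1.767
  x_2 = (-1 - (3)·1.767) / (4) = -1.575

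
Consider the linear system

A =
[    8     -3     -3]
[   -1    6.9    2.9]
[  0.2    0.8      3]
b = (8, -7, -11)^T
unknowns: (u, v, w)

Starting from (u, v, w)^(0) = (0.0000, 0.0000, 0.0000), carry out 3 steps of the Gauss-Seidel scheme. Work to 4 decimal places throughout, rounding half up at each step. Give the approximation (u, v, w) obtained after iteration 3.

(-0.2588, 0.5120, -3.7859)

Iteration 1:
  u = (8 - (-3)·0.0000 - (-3)·0.0000) / (8) = 1.0000
  v = (-7 - (-1)·1.0000 - (2.9)·0.0000) / (6.9) = -0.8696
  w = (-11 - (0.2)·1.0000 - (0.8)·-0.8696) / (3) = -3.5014
Iteration 2:
  u = (8 - (-3)·-0.8696 - (-3)·-3.5014) / (8) = -0.6391
  v = (-7 - (-1)·-0.6391 - (2.9)·-3.5014) / (6.9) = 0.3645
  w = (-11 - (0.2)·-0.6391 - (0.8)·0.3645) / (3) = -3.7213
Iteration 3:
  u = (8 - (-3)·0.3645 - (-3)·-3.7213) / (8) = -0.2588
  v = (-7 - (-1)·-0.2588 - (2.9)·-3.7213) / (6.9) = 0.5120
  w = (-11 - (0.2)·-0.2588 - (0.8)·0.5120) / (3) = -3.7859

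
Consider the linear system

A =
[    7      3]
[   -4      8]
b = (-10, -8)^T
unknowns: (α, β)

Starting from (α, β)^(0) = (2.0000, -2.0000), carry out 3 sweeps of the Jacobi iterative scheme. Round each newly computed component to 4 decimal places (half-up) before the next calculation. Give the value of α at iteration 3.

Iteration 1:
  α = (-10 - (3)·-2.0000) / (7) = -0.5714
  β = (-8 - (-4)·2.0000) / (8) = 0.0000
Iteration 2:
  α = (-10 - (3)·0.0000) / (7) = -1.4286
  β = (-8 - (-4)·-0.5714) / (8) = -1.2857
Iteration 3:
  α = (-10 - (3)·-1.2857) / (7) = -0.8776
  β = (-8 - (-4)·-1.4286) / (8) = -1.7143

-0.8776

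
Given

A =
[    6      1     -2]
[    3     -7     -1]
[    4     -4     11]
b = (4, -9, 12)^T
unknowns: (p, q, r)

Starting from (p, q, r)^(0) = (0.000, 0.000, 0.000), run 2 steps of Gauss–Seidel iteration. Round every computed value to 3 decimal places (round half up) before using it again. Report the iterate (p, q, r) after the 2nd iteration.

(0.878, 1.459, 1.302)

Iteration 1:
  p = (4 - (1)·0.000 - (-2)·0.000) / (6) = 0.667
  q = (-9 - (3)·0.667 - (-1)·0.000) / (-7) = 1.572
  r = (12 - (4)·0.667 - (-4)·1.572) / (11) = 1.420
Iteration 2:
  p = (4 - (1)·1.572 - (-2)·1.420) / (6) = 0.878
  q = (-9 - (3)·0.878 - (-1)·1.420) / (-7) = 1.459
  r = (12 - (4)·0.878 - (-4)·1.459) / (11) = 1.302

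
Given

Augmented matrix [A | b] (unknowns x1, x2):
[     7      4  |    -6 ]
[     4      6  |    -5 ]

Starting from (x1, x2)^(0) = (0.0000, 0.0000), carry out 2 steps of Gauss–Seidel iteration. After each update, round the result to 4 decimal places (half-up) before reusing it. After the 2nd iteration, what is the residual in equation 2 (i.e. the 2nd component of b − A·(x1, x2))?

Iteration 1:
  x1 = (-6 - (4)·0.0000) / (7) = -0.8571
  x2 = (-5 - (4)·-0.8571) / (6) = -0.2619
Iteration 2:
  x1 = (-6 - (4)·-0.2619) / (7) = -0.7075
  x2 = (-5 - (4)·-0.7075) / (6) = -0.3617
Residual b − A·x = (0.3993, 0.0002)

0.0002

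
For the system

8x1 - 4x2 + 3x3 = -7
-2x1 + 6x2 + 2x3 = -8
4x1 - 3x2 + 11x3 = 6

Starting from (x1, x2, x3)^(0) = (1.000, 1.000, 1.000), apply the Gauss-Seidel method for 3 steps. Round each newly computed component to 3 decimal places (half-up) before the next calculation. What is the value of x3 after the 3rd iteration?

0.712

Iteration 1:
  x1 = (-7 - (-4)·1.000 - (3)·1.000) / (8) = -0.750
  x2 = (-8 - (-2)·-0.750 - (2)·1.000) / (6) = -1.917
  x3 = (6 - (4)·-0.750 - (-3)·-1.917) / (11) = 0.295
Iteration 2:
  x1 = (-7 - (-4)·-1.917 - (3)·0.295) / (8) = -1.944
  x2 = (-8 - (-2)·-1.944 - (2)·0.295) / (6) = -2.080
  x3 = (6 - (4)·-1.944 - (-3)·-2.080) / (11) = 0.685
Iteration 3:
  x1 = (-7 - (-4)·-2.080 - (3)·0.685) / (8) = -2.172
  x2 = (-8 - (-2)·-2.172 - (2)·0.685) / (6) = -2.286
  x3 = (6 - (4)·-2.172 - (-3)·-2.286) / (11) = 0.712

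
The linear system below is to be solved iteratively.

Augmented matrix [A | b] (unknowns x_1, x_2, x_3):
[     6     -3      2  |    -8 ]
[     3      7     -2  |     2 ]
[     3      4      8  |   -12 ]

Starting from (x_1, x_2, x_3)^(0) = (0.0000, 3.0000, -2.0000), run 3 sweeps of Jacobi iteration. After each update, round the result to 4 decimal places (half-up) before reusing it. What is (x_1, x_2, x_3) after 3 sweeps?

Iteration 1:
  x_1 = (-8 - (-3)·3.0000 - (2)·-2.0000) / (6) = 0.8333
  x_2 = (2 - (3)·0.0000 - (-2)·-2.0000) / (7) = -0.2857
  x_3 = (-12 - (3)·0.0000 - (4)·3.0000) / (8) = -3.0000
Iteration 2:
  x_1 = (-8 - (-3)·-0.2857 - (2)·-3.0000) / (6) = -0.4762
  x_2 = (2 - (3)·0.8333 - (-2)·-3.0000) / (7) = -0.9286
  x_3 = (-12 - (3)·0.8333 - (4)·-0.2857) / (8) = -1.6696
Iteration 3:
  x_1 = (-8 - (-3)·-0.9286 - (2)·-1.6696) / (6) = -1.2411
  x_2 = (2 - (3)·-0.4762 - (-2)·-1.6696) / (7) = 0.0128
  x_3 = (-12 - (3)·-0.4762 - (4)·-0.9286) / (8) = -0.8571

(-1.2411, 0.0128, -0.8571)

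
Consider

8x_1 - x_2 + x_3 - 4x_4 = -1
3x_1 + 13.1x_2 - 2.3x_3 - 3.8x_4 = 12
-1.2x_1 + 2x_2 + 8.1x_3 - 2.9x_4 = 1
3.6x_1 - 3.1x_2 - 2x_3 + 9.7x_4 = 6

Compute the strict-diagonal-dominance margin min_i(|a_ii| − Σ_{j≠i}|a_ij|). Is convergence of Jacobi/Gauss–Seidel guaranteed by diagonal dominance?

1

row 1: |8| − (1+1+4) = 2
row 2: |13.1| − (3+2.3+3.8) = 4
row 3: |8.1| − (1.2+2+2.9) = 2
row 4: |9.7| − (3.6+3.1+2) = 1
minimum over rows = 1 → strictly diagonally dominant (convergence guaranteed)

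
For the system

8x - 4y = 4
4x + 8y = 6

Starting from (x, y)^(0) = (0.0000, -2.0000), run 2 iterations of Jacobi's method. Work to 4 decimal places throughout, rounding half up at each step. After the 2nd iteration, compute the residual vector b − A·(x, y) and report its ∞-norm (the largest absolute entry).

5.5000

Iteration 1:
  x = (4 - (-4)·-2.0000) / (8) = -0.5000
  y = (6 - (4)·0.0000) / (8) = 0.7500
Iteration 2:
  x = (4 - (-4)·0.7500) / (8) = 0.8750
  y = (6 - (4)·-0.5000) / (8) = 1.0000
Residual b − A·x = (1.0000, -5.5000); ∞-norm = 5.5000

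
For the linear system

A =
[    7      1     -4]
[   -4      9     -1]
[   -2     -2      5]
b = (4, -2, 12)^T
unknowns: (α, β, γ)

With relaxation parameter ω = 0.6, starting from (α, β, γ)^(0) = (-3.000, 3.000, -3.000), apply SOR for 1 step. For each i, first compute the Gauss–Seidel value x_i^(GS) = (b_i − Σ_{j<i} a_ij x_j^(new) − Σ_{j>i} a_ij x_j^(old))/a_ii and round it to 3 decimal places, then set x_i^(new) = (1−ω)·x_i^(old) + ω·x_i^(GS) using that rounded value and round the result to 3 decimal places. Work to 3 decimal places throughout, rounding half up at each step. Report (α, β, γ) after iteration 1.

Iteration 1:
  α: GS value = (4 - (1)·3.000 - (-4)·-3.000) / (7) = -1.571;  α ← (1−ω)·-3.000 + ω·-1.571 = -2.143
  β: GS value = (-2 - (-4)·-2.143 - (-1)·-3.000) / (9) = -1.508;  β ← (1−ω)·3.000 + ω·-1.508 = 0.295
  γ: GS value = (12 - (-2)·-2.143 - (-2)·0.295) / (5) = 1.661;  γ ← (1−ω)·-3.000 + ω·1.661 = -0.203

(-2.143, 0.295, -0.203)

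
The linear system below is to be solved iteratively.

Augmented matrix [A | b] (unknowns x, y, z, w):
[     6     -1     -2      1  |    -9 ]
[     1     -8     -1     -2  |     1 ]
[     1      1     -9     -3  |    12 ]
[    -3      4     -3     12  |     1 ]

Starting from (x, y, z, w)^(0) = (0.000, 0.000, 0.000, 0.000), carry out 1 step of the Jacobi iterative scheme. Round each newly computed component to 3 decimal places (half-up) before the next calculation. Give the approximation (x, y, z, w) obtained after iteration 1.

Iteration 1:
  x = (-9 - (-1)·0.000 - (-2)·0.000 - (1)·0.000) / (6) = -1.500
  y = (1 - (1)·0.000 - (-1)·0.000 - (-2)·0.000) / (-8) = -0.125
  z = (12 - (1)·0.000 - (1)·0.000 - (-3)·0.000) / (-9) = -1.333
  w = (1 - (-3)·0.000 - (4)·0.000 - (-3)·0.000) / (12) = 0.083

(-1.500, -0.125, -1.333, 0.083)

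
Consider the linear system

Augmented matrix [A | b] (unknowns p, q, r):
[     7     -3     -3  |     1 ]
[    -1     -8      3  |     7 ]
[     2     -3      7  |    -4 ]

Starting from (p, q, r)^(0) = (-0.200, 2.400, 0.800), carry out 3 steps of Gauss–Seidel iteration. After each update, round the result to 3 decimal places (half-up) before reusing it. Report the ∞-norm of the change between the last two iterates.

0.165

Iteration 1:
  p = (1 - (-3)·2.400 - (-3)·0.800) / (7) = 1.514
  q = (7 - (-1)·1.514 - (3)·0.800) / (-8) = -0.764
  r = (-4 - (2)·1.514 - (-3)·-0.764) / (7) = -1.331
Iteration 2:
  p = (1 - (-3)·-0.764 - (-3)·-1.331) / (7) = -0.755
  q = (7 - (-1)·-0.755 - (3)·-1.331) / (-8) = -1.280
  r = (-4 - (2)·-0.755 - (-3)·-1.280) / (7) = -0.904
Iteration 3:
  p = (1 - (-3)·-1.280 - (-3)·-0.904) / (7) = -0.793
  q = (7 - (-1)·-0.793 - (3)·-0.904) / (-8) = -1.115
  r = (-4 - (2)·-0.793 - (-3)·-1.115) / (7) = -0.823
Change: (-0.038, 0.165, 0.081) → max |·| = 0.165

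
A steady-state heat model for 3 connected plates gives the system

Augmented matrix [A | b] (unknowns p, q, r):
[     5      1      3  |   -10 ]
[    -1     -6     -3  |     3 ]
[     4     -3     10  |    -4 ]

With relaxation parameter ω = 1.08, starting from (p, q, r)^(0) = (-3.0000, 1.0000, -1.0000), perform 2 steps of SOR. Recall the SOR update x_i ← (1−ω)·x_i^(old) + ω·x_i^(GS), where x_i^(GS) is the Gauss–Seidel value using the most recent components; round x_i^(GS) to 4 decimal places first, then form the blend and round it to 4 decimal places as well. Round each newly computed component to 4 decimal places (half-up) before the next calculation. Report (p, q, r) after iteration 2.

Iteration 1:
  p: GS value = (-10 - (1)·1.0000 - (3)·-1.0000) / (5) = -1.6000;  p ← (1−ω)·-3.0000 + ω·-1.6000 = -1.4880
  q: GS value = (3 - (-1)·-1.4880 - (-3)·-1.0000) / (-6) = 0.2480;  q ← (1−ω)·1.0000 + ω·0.2480 = 0.1878
  r: GS value = (-4 - (4)·-1.4880 - (-3)·0.1878) / (10) = 0.2515;  r ← (1−ω)·-1.0000 + ω·0.2515 = 0.3516
Iteration 2:
  p: GS value = (-10 - (1)·0.1878 - (3)·0.3516) / (5) = -2.2485;  p ← (1−ω)·-1.4880 + ω·-2.2485 = -2.3093
  q: GS value = (3 - (-1)·-2.3093 - (-3)·0.3516) / (-6) = -0.2909;  q ← (1−ω)·0.1878 + ω·-0.2909 = -0.3292
  r: GS value = (-4 - (4)·-2.3093 - (-3)·-0.3292) / (10) = 0.4250;  r ← (1−ω)·0.3516 + ω·0.4250 = 0.4309

(-2.3093, -0.3292, 0.4309)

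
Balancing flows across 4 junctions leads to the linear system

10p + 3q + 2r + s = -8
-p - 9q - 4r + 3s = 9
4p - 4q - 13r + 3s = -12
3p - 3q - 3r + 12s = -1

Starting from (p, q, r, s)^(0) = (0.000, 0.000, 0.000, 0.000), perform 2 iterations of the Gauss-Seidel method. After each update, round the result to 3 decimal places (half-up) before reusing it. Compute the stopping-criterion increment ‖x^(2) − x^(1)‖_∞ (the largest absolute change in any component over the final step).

Iteration 1:
  p = (-8 - (3)·0.000 - (2)·0.000 - (1)·0.000) / (10) = -0.800
  q = (9 - (-1)·-0.800 - (-4)·0.000 - (3)·0.000) / (-9) = -0.911
  r = (-12 - (4)·-0.800 - (-4)·-0.911 - (3)·0.000) / (-13) = 0.957
  s = (-1 - (3)·-0.800 - (-3)·-0.911 - (-3)·0.957) / (12) = 0.128
Iteration 2:
  p = (-8 - (3)·-0.911 - (2)·0.957 - (1)·0.128) / (10) = -0.731
  q = (9 - (-1)·-0.731 - (-4)·0.957 - (3)·0.128) / (-9) = -1.301
  r = (-12 - (4)·-0.731 - (-4)·-1.301 - (3)·0.128) / (-13) = 1.128
  s = (-1 - (3)·-0.731 - (-3)·-1.301 - (-3)·1.128) / (12) = 0.056
Change: (0.069, -0.390, 0.171, -0.072) → max |·| = 0.390

0.390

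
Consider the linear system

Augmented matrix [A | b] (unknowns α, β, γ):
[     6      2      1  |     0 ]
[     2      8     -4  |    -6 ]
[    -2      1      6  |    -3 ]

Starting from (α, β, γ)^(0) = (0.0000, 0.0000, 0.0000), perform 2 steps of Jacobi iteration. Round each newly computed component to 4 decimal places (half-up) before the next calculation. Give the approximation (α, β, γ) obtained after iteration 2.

Iteration 1:
  α = (0 - (2)·0.0000 - (1)·0.0000) / (6) = 0.0000
  β = (-6 - (2)·0.0000 - (-4)·0.0000) / (8) = -0.7500
  γ = (-3 - (-2)·0.0000 - (1)·0.0000) / (6) = -0.5000
Iteration 2:
  α = (0 - (2)·-0.7500 - (1)·-0.5000) / (6) = 0.3333
  β = (-6 - (2)·0.0000 - (-4)·-0.5000) / (8) = -1.0000
  γ = (-3 - (-2)·0.0000 - (1)·-0.7500) / (6) = -0.3750

(0.3333, -1.0000, -0.3750)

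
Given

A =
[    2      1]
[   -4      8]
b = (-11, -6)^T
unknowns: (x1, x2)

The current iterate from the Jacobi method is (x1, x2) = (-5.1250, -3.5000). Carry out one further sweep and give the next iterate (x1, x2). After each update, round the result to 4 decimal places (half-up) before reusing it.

One sweep:
  x1 = (-11 - (1)·-3.5000) / (2) = -3.7500
  x2 = (-6 - (-4)·-5.1250) / (8) = -3.3125

(-3.7500, -3.3125)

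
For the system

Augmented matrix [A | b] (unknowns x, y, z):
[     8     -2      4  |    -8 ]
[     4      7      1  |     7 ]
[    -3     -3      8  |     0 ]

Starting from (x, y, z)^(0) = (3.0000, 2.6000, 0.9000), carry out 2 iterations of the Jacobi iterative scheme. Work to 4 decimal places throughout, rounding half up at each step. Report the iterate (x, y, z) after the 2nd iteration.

(-2.2607, 1.1571, -0.6161)

Iteration 1:
  x = (-8 - (-2)·2.6000 - (4)·0.9000) / (8) = -0.8000
  y = (7 - (4)·3.0000 - (1)·0.9000) / (7) = -0.8429
  z = (0 - (-3)·3.0000 - (-3)·2.6000) / (8) = 2.1000
Iteration 2:
  x = (-8 - (-2)·-0.8429 - (4)·2.1000) / (8) = -2.2607
  y = (7 - (4)·-0.8000 - (1)·2.1000) / (7) = 1.1571
  z = (0 - (-3)·-0.8000 - (-3)·-0.8429) / (8) = -0.6161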